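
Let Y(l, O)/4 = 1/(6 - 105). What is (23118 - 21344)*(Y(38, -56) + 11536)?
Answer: 2026014440/99 ≈ 2.0465e+7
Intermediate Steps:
Y(l, O) = -4/99 (Y(l, O) = 4/(6 - 105) = 4/(-99) = 4*(-1/99) = -4/99)
(23118 - 21344)*(Y(38, -56) + 11536) = (23118 - 21344)*(-4/99 + 11536) = 1774*(1142060/99) = 2026014440/99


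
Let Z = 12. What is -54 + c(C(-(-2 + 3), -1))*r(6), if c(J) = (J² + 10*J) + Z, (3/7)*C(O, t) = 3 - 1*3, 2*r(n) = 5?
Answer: -24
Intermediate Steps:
r(n) = 5/2 (r(n) = (½)*5 = 5/2)
C(O, t) = 0 (C(O, t) = 7*(3 - 1*3)/3 = 7*(3 - 3)/3 = (7/3)*0 = 0)
c(J) = 12 + J² + 10*J (c(J) = (J² + 10*J) + 12 = 12 + J² + 10*J)
-54 + c(C(-(-2 + 3), -1))*r(6) = -54 + (12 + 0² + 10*0)*(5/2) = -54 + (12 + 0 + 0)*(5/2) = -54 + 12*(5/2) = -54 + 30 = -24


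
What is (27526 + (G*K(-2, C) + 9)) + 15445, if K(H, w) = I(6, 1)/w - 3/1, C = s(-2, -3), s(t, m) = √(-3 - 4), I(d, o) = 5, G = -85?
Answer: 43235 + 425*I*√7/7 ≈ 43235.0 + 160.64*I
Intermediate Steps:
s(t, m) = I*√7 (s(t, m) = √(-7) = I*√7)
C = I*√7 ≈ 2.6458*I
K(H, w) = -3 + 5/w (K(H, w) = 5/w - 3/1 = 5/w - 3*1 = 5/w - 3 = -3 + 5/w)
(27526 + (G*K(-2, C) + 9)) + 15445 = (27526 + (-85*(-3 + 5/((I*√7))) + 9)) + 15445 = (27526 + (-85*(-3 + 5*(-I*√7/7)) + 9)) + 15445 = (27526 + (-85*(-3 - 5*I*√7/7) + 9)) + 15445 = (27526 + ((255 + 425*I*√7/7) + 9)) + 15445 = (27526 + (264 + 425*I*√7/7)) + 15445 = (27790 + 425*I*√7/7) + 15445 = 43235 + 425*I*√7/7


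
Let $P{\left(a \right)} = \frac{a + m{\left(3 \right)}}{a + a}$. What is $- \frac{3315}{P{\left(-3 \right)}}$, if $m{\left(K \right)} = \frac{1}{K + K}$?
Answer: $-7020$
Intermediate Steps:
$m{\left(K \right)} = \frac{1}{2 K}$
$P{\left(a \right)} = \frac{\frac{1}{6} + a}{2 a}$ ($P{\left(a \right)} = \frac{a + \frac{1}{2 \cdot 3}}{a + a} = \frac{a + \frac{1}{2} \cdot \frac{1}{3}}{2 a} = \left(a + \frac{1}{6}\right) \frac{1}{2 a} = \left(\frac{1}{6} + a\right) \frac{1}{2 a} = \frac{\frac{1}{6} + a}{2 a}$)
$- \frac{3315}{P{\left(-3 \right)}} = - \frac{3315}{\frac{1}{12} \frac{1}{-3} \left(1 + 6 \left(-3\right)\right)} = - \frac{3315}{\frac{1}{12} \left(- \frac{1}{3}\right) \left(1 - 18\right)} = - \frac{3315}{\frac{1}{12} \left(- \frac{1}{3}\right) \left(-17\right)} = - \frac{3315}{\frac{17}{36}} = \left(-3315\right) \frac{36}{17} = -7020$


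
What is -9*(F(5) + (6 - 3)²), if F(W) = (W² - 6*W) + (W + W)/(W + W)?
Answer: -45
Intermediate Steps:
F(W) = 1 + W² - 6*W (F(W) = (W² - 6*W) + (2*W)/((2*W)) = (W² - 6*W) + (2*W)*(1/(2*W)) = (W² - 6*W) + 1 = 1 + W² - 6*W)
-9*(F(5) + (6 - 3)²) = -9*((1 + 5² - 6*5) + (6 - 3)²) = -9*((1 + 25 - 30) + 3²) = -9*(-4 + 9) = -9*5 = -45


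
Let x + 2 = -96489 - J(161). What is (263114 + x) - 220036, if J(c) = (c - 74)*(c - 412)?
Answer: -31576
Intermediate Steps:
J(c) = (-412 + c)*(-74 + c) (J(c) = (-74 + c)*(-412 + c) = (-412 + c)*(-74 + c))
x = -74654 (x = -2 + (-96489 - (30488 + 161**2 - 486*161)) = -2 + (-96489 - (30488 + 25921 - 78246)) = -2 + (-96489 - 1*(-21837)) = -2 + (-96489 + 21837) = -2 - 74652 = -74654)
(263114 + x) - 220036 = (263114 - 74654) - 220036 = 188460 - 220036 = -31576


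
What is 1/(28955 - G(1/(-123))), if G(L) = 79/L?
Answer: 1/38672 ≈ 2.5858e-5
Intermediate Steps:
1/(28955 - G(1/(-123))) = 1/(28955 - 79/(1/(-123))) = 1/(28955 - 79/(-1/123)) = 1/(28955 - 79*(-123)) = 1/(28955 - 1*(-9717)) = 1/(28955 + 9717) = 1/38672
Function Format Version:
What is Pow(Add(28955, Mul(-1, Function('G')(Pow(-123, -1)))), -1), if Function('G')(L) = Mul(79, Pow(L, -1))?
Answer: Rational(1, 38672) ≈ 2.5858e-5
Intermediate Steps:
Pow(Add(28955, Mul(-1, Function('G')(Pow(-123, -1)))), -1) = Pow(Add(28955, Mul(-1, Mul(79, Pow(Pow(-123, -1), -1)))), -1) = Pow(Add(28955, Mul(-1, Mul(79, Pow(Rational(-1, 123), -1)))), -1) = Pow(Add(28955, Mul(-1, Mul(79, -123))), -1) = Pow(Add(28955, Mul(-1, -9717)), -1) = Pow(Add(28955, 9717), -1) = Pow(38672, -1) = Rational(1, 38672)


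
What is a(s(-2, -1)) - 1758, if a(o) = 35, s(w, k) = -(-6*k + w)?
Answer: -1723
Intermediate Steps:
s(w, k) = -w + 6*k (s(w, k) = -(w - 6*k) = -w + 6*k)
a(s(-2, -1)) - 1758 = 35 - 1758 = -1723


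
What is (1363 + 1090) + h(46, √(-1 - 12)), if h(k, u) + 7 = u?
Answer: 2446 + I*√13 ≈ 2446.0 + 3.6056*I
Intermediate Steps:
h(k, u) = -7 + u
(1363 + 1090) + h(46, √(-1 - 12)) = (1363 + 1090) + (-7 + √(-1 - 12)) = 2453 + (-7 + √(-13)) = 2453 + (-7 + I*√13) = 2446 + I*√13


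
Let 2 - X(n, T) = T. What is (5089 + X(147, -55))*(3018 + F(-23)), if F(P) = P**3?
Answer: -47080754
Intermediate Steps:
X(n, T) = 2 - T
(5089 + X(147, -55))*(3018 + F(-23)) = (5089 + (2 - 1*(-55)))*(3018 + (-23)**3) = (5089 + (2 + 55))*(3018 - 12167) = (5089 + 57)*(-9149) = 5146*(-9149) = -47080754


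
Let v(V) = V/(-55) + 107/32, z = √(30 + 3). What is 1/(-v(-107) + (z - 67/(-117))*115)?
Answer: -2568161550240/18350207546227391 + 4876350336000*√33/18350207546227391 ≈ 0.0013866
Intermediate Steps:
z = √33 ≈ 5.7446
v(V) = 107/32 - V/55 (v(V) = V*(-1/55) + 107*(1/32) = -V/55 + 107/32 = 107/32 - V/55)
1/(-v(-107) + (z - 67/(-117))*115) = 1/(-(107/32 - 1/55*(-107)) + (√33 - 67/(-117))*115) = 1/(-(107/32 + 107/55) + (√33 - 67*(-1/117))*115) = 1/(-1*9309/1760 + (√33 + 67/117)*115) = 1/(-9309/1760 + (67/117 + √33)*115) = 1/(-9309/1760 + (7705/117 + 115*√33)) = 1/(12471647/205920 + 115*√33)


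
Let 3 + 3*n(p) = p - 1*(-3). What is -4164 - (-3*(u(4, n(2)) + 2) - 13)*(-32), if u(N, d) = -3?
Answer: -4484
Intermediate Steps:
n(p) = p/3 (n(p) = -1 + (p - 1*(-3))/3 = -1 + (p + 3)/3 = -1 + (3 + p)/3 = -1 + (1 + p/3) = p/3)
-4164 - (-3*(u(4, n(2)) + 2) - 13)*(-32) = -4164 - (-3*(-3 + 2) - 13)*(-32) = -4164 - (-3*(-1) - 13)*(-32) = -4164 - (3 - 13)*(-32) = -4164 - (-10)*(-32) = -4164 - 1*320 = -4164 - 320 = -4484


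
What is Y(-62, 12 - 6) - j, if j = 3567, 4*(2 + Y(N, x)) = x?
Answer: -7135/2 ≈ -3567.5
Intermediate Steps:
Y(N, x) = -2 + x/4
Y(-62, 12 - 6) - j = (-2 + (12 - 6)/4) - 1*3567 = (-2 + (1/4)*6) - 3567 = (-2 + 3/2) - 3567 = -1/2 - 3567 = -7135/2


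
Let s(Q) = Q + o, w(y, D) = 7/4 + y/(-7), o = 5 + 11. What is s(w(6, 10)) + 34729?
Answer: 972885/28 ≈ 34746.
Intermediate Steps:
o = 16
w(y, D) = 7/4 - y/7 (w(y, D) = 7*(1/4) + y*(-1/7) = 7/4 - y/7)
s(Q) = 16 + Q (s(Q) = Q + 16 = 16 + Q)
s(w(6, 10)) + 34729 = (16 + (7/4 - 1/7*6)) + 34729 = (16 + (7/4 - 6/7)) + 34729 = (16 + 25/28) + 34729 = 473/28 + 34729 = 972885/28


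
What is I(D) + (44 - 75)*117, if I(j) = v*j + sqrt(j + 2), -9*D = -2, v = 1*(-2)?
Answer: -32647/9 + 2*sqrt(5)/3 ≈ -3626.0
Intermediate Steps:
v = -2
D = 2/9 (D = -1/9*(-2) = 2/9 ≈ 0.22222)
I(j) = sqrt(2 + j) - 2*j (I(j) = -2*j + sqrt(j + 2) = -2*j + sqrt(2 + j) = sqrt(2 + j) - 2*j)
I(D) + (44 - 75)*117 = (sqrt(2 + 2/9) - 2*2/9) + (44 - 75)*117 = (sqrt(20/9) - 4/9) - 31*117 = (2*sqrt(5)/3 - 4/9) - 3627 = (-4/9 + 2*sqrt(5)/3) - 3627 = -32647/9 + 2*sqrt(5)/3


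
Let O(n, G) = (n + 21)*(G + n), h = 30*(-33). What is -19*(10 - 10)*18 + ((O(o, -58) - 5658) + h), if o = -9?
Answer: -7452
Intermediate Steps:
h = -990
O(n, G) = (21 + n)*(G + n)
-19*(10 - 10)*18 + ((O(o, -58) - 5658) + h) = -19*(10 - 10)*18 + ((((-9)**2 + 21*(-58) + 21*(-9) - 58*(-9)) - 5658) - 990) = -19*0*18 + (((81 - 1218 - 189 + 522) - 5658) - 990) = 0*18 + ((-804 - 5658) - 990) = 0 + (-6462 - 990) = 0 - 7452 = -7452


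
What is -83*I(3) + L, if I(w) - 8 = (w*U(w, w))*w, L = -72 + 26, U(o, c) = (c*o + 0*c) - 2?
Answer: -5939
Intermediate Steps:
U(o, c) = -2 + c*o (U(o, c) = (c*o + 0) - 2 = c*o - 2 = -2 + c*o)
L = -46
I(w) = 8 + w²*(-2 + w²) (I(w) = 8 + (w*(-2 + w*w))*w = 8 + (w*(-2 + w²))*w = 8 + w²*(-2 + w²))
-83*I(3) + L = -83*(8 + 3²*(-2 + 3²)) - 46 = -83*(8 + 9*(-2 + 9)) - 46 = -83*(8 + 9*7) - 46 = -83*(8 + 63) - 46 = -83*71 - 46 = -5893 - 46 = -5939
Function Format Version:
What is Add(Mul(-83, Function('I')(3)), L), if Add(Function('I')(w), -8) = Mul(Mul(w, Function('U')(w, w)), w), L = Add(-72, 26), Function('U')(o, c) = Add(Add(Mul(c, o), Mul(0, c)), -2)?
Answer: -5939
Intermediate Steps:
Function('U')(o, c) = Add(-2, Mul(c, o)) (Function('U')(o, c) = Add(Add(Mul(c, o), 0), -2) = Add(Mul(c, o), -2) = Add(-2, Mul(c, o)))
L = -46
Function('I')(w) = Add(8, Mul(Pow(w, 2), Add(-2, Pow(w, 2)))) (Function('I')(w) = Add(8, Mul(Mul(w, Add(-2, Mul(w, w))), w)) = Add(8, Mul(Mul(w, Add(-2, Pow(w, 2))), w)) = Add(8, Mul(Pow(w, 2), Add(-2, Pow(w, 2)))))
Add(Mul(-83, Function('I')(3)), L) = Add(Mul(-83, Add(8, Mul(Pow(3, 2), Add(-2, Pow(3, 2))))), -46) = Add(Mul(-83, Add(8, Mul(9, Add(-2, 9)))), -46) = Add(Mul(-83, Add(8, Mul(9, 7))), -46) = Add(Mul(-83, Add(8, 63)), -46) = Add(Mul(-83, 71), -46) = Add(-5893, -46) = -5939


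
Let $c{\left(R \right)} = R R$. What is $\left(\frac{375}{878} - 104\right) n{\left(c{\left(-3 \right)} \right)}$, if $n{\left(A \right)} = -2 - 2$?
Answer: $\frac{181874}{439} \approx 414.29$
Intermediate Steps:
$c{\left(R \right)} = R^{2}$
$n{\left(A \right)} = -4$ ($n{\left(A \right)} = -2 - 2 = -4$)
$\left(\frac{375}{878} - 104\right) n{\left(c{\left(-3 \right)} \right)} = \left(\frac{375}{878} - 104\right) \left(-4\right) = \left(- \frac{90937}{878}\right) \left(-4\right) = \frac{181874}{439}$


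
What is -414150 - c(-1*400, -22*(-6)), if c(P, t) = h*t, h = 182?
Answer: -438174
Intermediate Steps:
c(P, t) = 182*t
-414150 - c(-1*400, -22*(-6)) = -414150 - 182*(-22*(-6)) = -414150 - 182*132 = -414150 - 1*24024 = -414150 - 24024 = -438174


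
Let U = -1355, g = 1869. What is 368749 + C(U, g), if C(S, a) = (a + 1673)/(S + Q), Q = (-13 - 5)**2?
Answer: 380176677/1031 ≈ 3.6875e+5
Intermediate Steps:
Q = 324 (Q = (-18)**2 = 324)
C(S, a) = (1673 + a)/(324 + S) (C(S, a) = (a + 1673)/(S + 324) = (1673 + a)/(324 + S))
368749 + C(U, g) = 368749 + (1673 + 1869)/(324 - 1355) = 368749 + 3542/(-1031) = 368749 - 1/1031*3542 = 368749 - 3542/1031 = 380176677/1031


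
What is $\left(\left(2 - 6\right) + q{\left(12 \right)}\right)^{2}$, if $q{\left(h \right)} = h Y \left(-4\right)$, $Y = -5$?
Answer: $55696$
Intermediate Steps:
$q{\left(h \right)} = 20 h$ ($q{\left(h \right)} = h \left(-5\right) \left(-4\right) = - 5 h \left(-4\right) = 20 h$)
$\left(\left(2 - 6\right) + q{\left(12 \right)}\right)^{2} = \left(\left(2 - 6\right) + 20 \cdot 12\right)^{2} = \left(\left(2 - 6\right) + 240\right)^{2} = \left(-4 + 240\right)^{2} = 236^{2} = 55696$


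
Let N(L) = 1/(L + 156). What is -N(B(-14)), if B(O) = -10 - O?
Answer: -1/160 ≈ -0.0062500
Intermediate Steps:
N(L) = 1/(156 + L)
-N(B(-14)) = -1/(156 + (-10 - 1*(-14))) = -1/(156 + (-10 + 14)) = -1/(156 + 4) = -1/160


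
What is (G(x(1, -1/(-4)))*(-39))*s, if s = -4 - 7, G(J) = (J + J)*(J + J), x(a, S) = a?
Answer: 1716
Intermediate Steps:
G(J) = 4*J² (G(J) = (2*J)*(2*J) = 4*J²)
s = -11
(G(x(1, -1/(-4)))*(-39))*s = ((4*1²)*(-39))*(-11) = ((4*1)*(-39))*(-11) = (4*(-39))*(-11) = -156*(-11) = 1716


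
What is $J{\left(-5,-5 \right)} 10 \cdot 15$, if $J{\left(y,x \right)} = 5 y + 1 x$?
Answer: $-4500$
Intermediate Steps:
$J{\left(y,x \right)} = x + 5 y$ ($J{\left(y,x \right)} = 5 y + x = x + 5 y$)
$J{\left(-5,-5 \right)} 10 \cdot 15 = \left(-5 + 5 \left(-5\right)\right) 10 \cdot 15 = \left(-5 - 25\right) 10 \cdot 15 = \left(-30\right) 10 \cdot 15 = \left(-300\right) 15 = -4500$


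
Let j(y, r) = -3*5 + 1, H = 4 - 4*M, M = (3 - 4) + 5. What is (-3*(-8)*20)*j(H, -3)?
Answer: -6720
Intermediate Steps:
M = 4 (M = -1 + 5 = 4)
H = -12 (H = 4 - 4*4 = 4 - 16 = -12)
j(y, r) = -14 (j(y, r) = -15 + 1 = -14)
(-3*(-8)*20)*j(H, -3) = (-3*(-8)*20)*(-14) = (24*20)*(-14) = 480*(-14) = -6720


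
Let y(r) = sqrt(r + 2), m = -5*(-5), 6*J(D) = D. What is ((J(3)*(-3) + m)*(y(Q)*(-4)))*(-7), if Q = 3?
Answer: 658*sqrt(5) ≈ 1471.3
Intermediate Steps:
J(D) = D/6
m = 25
y(r) = sqrt(2 + r)
((J(3)*(-3) + m)*(y(Q)*(-4)))*(-7) = ((((1/6)*3)*(-3) + 25)*(sqrt(2 + 3)*(-4)))*(-7) = (((1/2)*(-3) + 25)*(sqrt(5)*(-4)))*(-7) = ((-3/2 + 25)*(-4*sqrt(5)))*(-7) = (47*(-4*sqrt(5))/2)*(-7) = -94*sqrt(5)*(-7) = 658*sqrt(5)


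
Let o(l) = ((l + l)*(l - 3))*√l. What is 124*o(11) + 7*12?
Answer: 84 + 21824*√11 ≈ 72466.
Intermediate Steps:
o(l) = 2*l^(3/2)*(-3 + l) (o(l) = ((2*l)*(-3 + l))*√l = (2*l*(-3 + l))*√l = 2*l^(3/2)*(-3 + l))
124*o(11) + 7*12 = 124*(2*11^(3/2)*(-3 + 11)) + 7*12 = 124*(2*(11*√11)*8) + 84 = 124*(176*√11) + 84 = 21824*√11 + 84 = 84 + 21824*√11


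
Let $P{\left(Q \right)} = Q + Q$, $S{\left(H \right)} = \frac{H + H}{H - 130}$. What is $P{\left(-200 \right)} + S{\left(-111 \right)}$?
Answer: $- \frac{96178}{241} \approx -399.08$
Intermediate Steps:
$S{\left(H \right)} = \frac{2 H}{-130 + H}$
$P{\left(Q \right)} = 2 Q$
$P{\left(-200 \right)} + S{\left(-111 \right)} = 2 \left(-200\right) + 2 \left(-111\right) \frac{1}{-130 - 111} = -400 + 2 \left(-111\right) \frac{1}{-241} = -400 + 2 \left(-111\right) \left(- \frac{1}{241}\right) = -400 + \frac{222}{241} = - \frac{96178}{241}$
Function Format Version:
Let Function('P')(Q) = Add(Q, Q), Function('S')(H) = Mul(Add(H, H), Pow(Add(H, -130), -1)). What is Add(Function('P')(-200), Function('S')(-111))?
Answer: Rational(-96178, 241) ≈ -399.08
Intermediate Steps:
Function('S')(H) = Mul(2, H, Pow(Add(-130, H), -1)) (Function('S')(H) = Mul(Mul(2, H), Pow(Add(-130, H), -1)) = Mul(2, H, Pow(Add(-130, H), -1)))
Function('P')(Q) = Mul(2, Q)
Add(Function('P')(-200), Function('S')(-111)) = Add(Mul(2, -200), Mul(2, -111, Pow(Add(-130, -111), -1))) = Add(-400, Mul(2, -111, Pow(-241, -1))) = Add(-400, Mul(2, -111, Rational(-1, 241))) = Add(-400, Rational(222, 241)) = Rational(-96178, 241)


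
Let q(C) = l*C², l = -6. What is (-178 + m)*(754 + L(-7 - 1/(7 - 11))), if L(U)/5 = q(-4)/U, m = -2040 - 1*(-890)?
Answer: -9861728/9 ≈ -1.0957e+6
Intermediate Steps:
q(C) = -6*C²
m = -1150 (m = -2040 + 890 = -1150)
L(U) = -480/U (L(U) = 5*((-6*(-4)²)/U) = 5*((-6*16)/U) = 5*(-96/U) = -480/U)
(-178 + m)*(754 + L(-7 - 1/(7 - 11))) = (-178 - 1150)*(754 - 480/(-7 - 1/(7 - 11))) = -1328*(754 - 480/(-7 - 1/(-4))) = -1328*(754 - 480/(-7 - 1*(-¼))) = -1328*(754 - 480/(-7 + ¼)) = -1328*(754 - 480/(-27/4)) = -1328*(754 - 480*(-4/27)) = -1328*(754 + 640/9) = -1328*7426/9 = -9861728/9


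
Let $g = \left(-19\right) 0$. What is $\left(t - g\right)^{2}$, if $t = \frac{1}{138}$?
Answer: $\frac{1}{19044} \approx 5.251 \cdot 10^{-5}$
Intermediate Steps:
$g = 0$
$t = \frac{1}{138} \approx 0.0072464$
$\left(t - g\right)^{2} = \left(\frac{1}{138} - 0\right)^{2} = \left(\frac{1}{138} + 0\right)^{2} = \left(\frac{1}{138}\right)^{2} = \frac{1}{19044}$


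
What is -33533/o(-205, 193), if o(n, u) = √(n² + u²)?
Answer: -33533*√79274/79274 ≈ -119.10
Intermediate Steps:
-33533/o(-205, 193) = -33533/√((-205)² + 193²) = -33533/√(42025 + 37249) = -33533*√79274/79274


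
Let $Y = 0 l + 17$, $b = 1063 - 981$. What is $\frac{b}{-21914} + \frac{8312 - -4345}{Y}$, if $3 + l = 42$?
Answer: $\frac{138682052}{186269} \approx 744.53$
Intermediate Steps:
$l = 39$ ($l = -3 + 42 = 39$)
$b = 82$
$Y = 17$ ($Y = 0 \cdot 39 + 17 = 0 + 17 = 17$)
$\frac{b}{-21914} + \frac{8312 - -4345}{Y} = \frac{82}{-21914} + \frac{8312 - -4345}{17} = 82 \left(- \frac{1}{21914}\right) + \left(8312 + 4345\right) \frac{1}{17} = - \frac{41}{10957} + 12657 \cdot \frac{1}{17} = - \frac{41}{10957} + \frac{12657}{17} = \frac{138682052}{186269}$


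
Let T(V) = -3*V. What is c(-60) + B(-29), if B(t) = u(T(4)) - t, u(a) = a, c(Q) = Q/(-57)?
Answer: 343/19 ≈ 18.053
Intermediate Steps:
c(Q) = -Q/57 (c(Q) = Q*(-1/57) = -Q/57)
B(t) = -12 - t (B(t) = -3*4 - t = -12 - t)
c(-60) + B(-29) = -1/57*(-60) + (-12 - 1*(-29)) = 20/19 + (-12 + 29) = 20/19 + 17 = 343/19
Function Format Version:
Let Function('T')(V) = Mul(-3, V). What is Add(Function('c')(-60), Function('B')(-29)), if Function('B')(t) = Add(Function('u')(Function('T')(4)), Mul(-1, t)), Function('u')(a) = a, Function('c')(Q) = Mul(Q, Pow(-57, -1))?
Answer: Rational(343, 19) ≈ 18.053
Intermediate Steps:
Function('c')(Q) = Mul(Rational(-1, 57), Q) (Function('c')(Q) = Mul(Q, Rational(-1, 57)) = Mul(Rational(-1, 57), Q))
Function('B')(t) = Add(-12, Mul(-1, t)) (Function('B')(t) = Add(Mul(-3, 4), Mul(-1, t)) = Add(-12, Mul(-1, t)))
Add(Function('c')(-60), Function('B')(-29)) = Add(Mul(Rational(-1, 57), -60), Add(-12, Mul(-1, -29))) = Add(Rational(20, 19), Add(-12, 29)) = Add(Rational(20, 19), 17) = Rational(343, 19)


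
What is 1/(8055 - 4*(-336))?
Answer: 1/9399 ≈ 0.00010639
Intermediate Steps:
1/(8055 - 4*(-336)) = 1/(8055 + 1344) = 1/9399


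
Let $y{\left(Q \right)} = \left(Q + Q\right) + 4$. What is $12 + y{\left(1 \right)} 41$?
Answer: $258$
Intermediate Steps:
$y{\left(Q \right)} = 4 + 2 Q$ ($y{\left(Q \right)} = 2 Q + 4 = 4 + 2 Q$)
$12 + y{\left(1 \right)} 41 = 12 + \left(4 + 2 \cdot 1\right) 41 = 12 + \left(4 + 2\right) 41 = 12 + 6 \cdot 41 = 12 + 246 = 258$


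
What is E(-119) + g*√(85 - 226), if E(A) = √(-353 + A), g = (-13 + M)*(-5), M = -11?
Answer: 2*I*(√118 + 60*√141) ≈ 1446.6*I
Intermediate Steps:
g = 120 (g = (-13 - 11)*(-5) = -24*(-5) = 120)
E(-119) + g*√(85 - 226) = √(-353 - 119) + 120*√(85 - 226) = √(-472) + 120*√(-141) = 2*I*√118 + 120*(I*√141) = 2*I*√118 + 120*I*√141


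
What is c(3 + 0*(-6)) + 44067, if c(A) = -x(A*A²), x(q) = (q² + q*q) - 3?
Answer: 42612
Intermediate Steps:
x(q) = -3 + 2*q² (x(q) = (q² + q²) - 3 = 2*q² - 3 = -3 + 2*q²)
c(A) = 3 - 2*A⁶ (c(A) = -(-3 + 2*(A*A²)²) = -(-3 + 2*(A³)²) = -(-3 + 2*A⁶) = 3 - 2*A⁶)
c(3 + 0*(-6)) + 44067 = (3 - 2*(3 + 0*(-6))⁶) + 44067 = (3 - 2*(3 + 0)⁶) + 44067 = (3 - 2*3⁶) + 44067 = (3 - 2*729) + 44067 = (3 - 1458) + 44067 = -1455 + 44067 = 42612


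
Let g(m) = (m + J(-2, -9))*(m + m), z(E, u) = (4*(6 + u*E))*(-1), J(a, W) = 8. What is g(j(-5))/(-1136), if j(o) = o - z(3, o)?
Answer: -1353/568 ≈ -2.3820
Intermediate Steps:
z(E, u) = -24 - 4*E*u (z(E, u) = (4*(6 + E*u))*(-1) = (24 + 4*E*u)*(-1) = -24 - 4*E*u)
j(o) = 24 + 13*o (j(o) = o - (-24 - 4*3*o) = o - (-24 - 12*o) = o + (24 + 12*o) = 24 + 13*o)
g(m) = 2*m*(8 + m) (g(m) = (m + 8)*(m + m) = (8 + m)*(2*m) = 2*m*(8 + m))
g(j(-5))/(-1136) = (2*(24 + 13*(-5))*(8 + (24 + 13*(-5))))/(-1136) = (2*(24 - 65)*(8 + (24 - 65)))*(-1/1136) = (2*(-41)*(8 - 41))*(-1/1136) = (2*(-41)*(-33))*(-1/1136) = 2706*(-1/1136) = -1353/568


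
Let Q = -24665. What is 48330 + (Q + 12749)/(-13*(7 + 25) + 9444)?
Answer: 109077831/2257 ≈ 48329.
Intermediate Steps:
48330 + (Q + 12749)/(-13*(7 + 25) + 9444) = 48330 + (-24665 + 12749)/(-13*(7 + 25) + 9444) = 48330 - 11916/(-13*32 + 9444) = 48330 - 11916/(-416 + 9444) = 48330 - 11916/9028 = 48330 - 11916*1/9028 = 48330 - 2979/2257 = 109077831/2257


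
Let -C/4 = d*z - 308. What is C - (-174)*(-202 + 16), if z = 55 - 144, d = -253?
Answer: -121200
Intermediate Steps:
z = -89
C = -88836 (C = -4*(-253*(-89) - 308) = -4*(22517 - 308) = -4*22209 = -88836)
C - (-174)*(-202 + 16) = -88836 - (-174)*(-202 + 16) = -88836 - (-174)*(-186) = -88836 - 1*32364 = -88836 - 32364 = -121200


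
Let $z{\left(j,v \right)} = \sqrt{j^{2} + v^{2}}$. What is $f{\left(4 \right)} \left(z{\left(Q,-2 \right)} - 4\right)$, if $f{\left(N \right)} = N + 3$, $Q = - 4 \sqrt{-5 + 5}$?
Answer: $-14$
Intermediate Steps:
$Q = 0$ ($Q = - 4 \sqrt{0} = \left(-4\right) 0 = 0$)
$f{\left(N \right)} = 3 + N$
$f{\left(4 \right)} \left(z{\left(Q,-2 \right)} - 4\right) = \left(3 + 4\right) \left(\sqrt{0^{2} + \left(-2\right)^{2}} - 4\right) = 7 \left(\sqrt{0 + 4} - 4\right) = 7 \left(\sqrt{4} - 4\right) = 7 \left(2 - 4\right) = 7 \left(-2\right) = -14$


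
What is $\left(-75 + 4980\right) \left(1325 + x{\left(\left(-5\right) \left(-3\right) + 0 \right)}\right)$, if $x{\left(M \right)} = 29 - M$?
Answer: $6567795$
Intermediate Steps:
$\left(-75 + 4980\right) \left(1325 + x{\left(\left(-5\right) \left(-3\right) + 0 \right)}\right) = \left(-75 + 4980\right) \left(1325 + \left(29 - \left(\left(-5\right) \left(-3\right) + 0\right)\right)\right) = 4905 \left(1325 + \left(29 - \left(15 + 0\right)\right)\right) = 4905 \left(1325 + \left(29 - 15\right)\right) = 4905 \left(1325 + 14\right) = 4905 \cdot 1339 = 6567795$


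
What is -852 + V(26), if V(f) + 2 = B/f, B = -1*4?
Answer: -11104/13 ≈ -854.15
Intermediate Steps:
B = -4
V(f) = -2 - 4/f
-852 + V(26) = -852 + (-2 - 4/26) = -852 + (-2 - 4*1/26) = -852 + (-2 - 2/13) = -852 - 28/13 = -11104/13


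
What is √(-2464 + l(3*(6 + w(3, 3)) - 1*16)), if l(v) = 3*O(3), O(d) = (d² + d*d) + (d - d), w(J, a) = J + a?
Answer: I*√2410 ≈ 49.092*I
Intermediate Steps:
O(d) = 2*d² (O(d) = (d² + d²) + 0 = 2*d² + 0 = 2*d²)
l(v) = 54 (l(v) = 3*(2*3²) = 3*(2*9) = 3*18 = 54)
√(-2464 + l(3*(6 + w(3, 3)) - 1*16)) = √(-2464 + 54) = √(-2410) = I*√2410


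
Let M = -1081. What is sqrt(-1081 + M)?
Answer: I*sqrt(2162) ≈ 46.497*I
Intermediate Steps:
sqrt(-1081 + M) = sqrt(-1081 - 1081) = sqrt(-2162) = I*sqrt(2162)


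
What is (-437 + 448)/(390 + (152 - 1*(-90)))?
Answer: 11/632 ≈ 0.017405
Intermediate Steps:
(-437 + 448)/(390 + (152 - 1*(-90))) = 11/(390 + (152 + 90)) = 11/(390 + 242) = 11/632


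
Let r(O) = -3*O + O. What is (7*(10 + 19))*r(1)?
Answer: -406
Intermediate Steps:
r(O) = -2*O
(7*(10 + 19))*r(1) = (7*(10 + 19))*(-2*1) = (7*29)*(-2) = 203*(-2) = -406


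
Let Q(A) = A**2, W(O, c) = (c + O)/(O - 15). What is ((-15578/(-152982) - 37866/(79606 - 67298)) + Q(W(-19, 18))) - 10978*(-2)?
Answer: 351350958398029/16004670876 ≈ 21953.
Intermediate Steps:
W(O, c) = (O + c)/(-15 + O)
((-15578/(-152982) - 37866/(79606 - 67298)) + Q(W(-19, 18))) - 10978*(-2) = ((-15578/(-152982) - 37866/(79606 - 67298)) + ((-19 + 18)/(-15 - 19))**2) - 10978*(-2) = ((-15578*(-1/152982) - 37866/12308) + (-1/(-34))**2) + 21956 = ((7789/76491 - 37866*1/12308) + (-1/34*(-1))**2) + 21956 = ((7789/76491 - 18933/6154) + (1/34)**2) + 21956 = (-1400270597/470725614 + 1/1156) + 21956 = -47595355427/16004670876 + 21956 = 351350958398029/16004670876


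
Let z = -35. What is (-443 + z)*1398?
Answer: -668244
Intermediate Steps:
(-443 + z)*1398 = (-443 - 35)*1398 = -478*1398 = -668244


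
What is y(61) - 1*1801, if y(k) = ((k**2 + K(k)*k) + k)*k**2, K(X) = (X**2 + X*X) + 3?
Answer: 1703944566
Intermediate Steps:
K(X) = 3 + 2*X**2 (K(X) = (X**2 + X**2) + 3 = 2*X**2 + 3 = 3 + 2*X**2)
y(k) = k**2*(k + k**2 + k*(3 + 2*k**2)) (y(k) = ((k**2 + (3 + 2*k**2)*k) + k)*k**2 = ((k**2 + k*(3 + 2*k**2)) + k)*k**2 = (k + k**2 + k*(3 + 2*k**2))*k**2 = k**2*(k + k**2 + k*(3 + 2*k**2)))
y(61) - 1*1801 = 61**3*(4 + 61 + 2*61**2) - 1*1801 = 226981*(4 + 61 + 2*3721) - 1801 = 226981*(4 + 61 + 7442) - 1801 = 226981*7507 - 1801 = 1703946367 - 1801 = 1703944566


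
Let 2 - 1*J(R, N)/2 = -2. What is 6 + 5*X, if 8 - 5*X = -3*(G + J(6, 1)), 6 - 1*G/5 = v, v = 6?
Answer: 38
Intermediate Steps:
J(R, N) = 8 (J(R, N) = 4 - 2*(-2) = 4 + 4 = 8)
G = 0 (G = 30 - 5*6 = 30 - 30 = 0)
X = 32/5 (X = 8/5 - (-3)*(0 + 8)/5 = 8/5 - (-3)*8/5 = 8/5 - 1/5*(-24) = 8/5 + 24/5 = 32/5 ≈ 6.4000)
6 + 5*X = 6 + 5*(32/5) = 6 + 32 = 38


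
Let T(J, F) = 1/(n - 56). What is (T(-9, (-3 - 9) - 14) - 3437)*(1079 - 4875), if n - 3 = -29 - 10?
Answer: 300078545/23 ≈ 1.3047e+7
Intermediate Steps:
n = -36 (n = 3 + (-29 - 10) = 3 - 39 = -36)
T(J, F) = -1/92 (T(J, F) = 1/(-36 - 56) = 1/(-92) = -1/92)
(T(-9, (-3 - 9) - 14) - 3437)*(1079 - 4875) = (-1/92 - 3437)*(1079 - 4875) = -316205/92*(-3796) = 300078545/23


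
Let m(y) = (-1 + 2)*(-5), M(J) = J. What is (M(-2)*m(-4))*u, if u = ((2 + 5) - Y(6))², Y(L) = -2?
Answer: 810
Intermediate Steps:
m(y) = -5 (m(y) = 1*(-5) = -5)
u = 81 (u = ((2 + 5) - 1*(-2))² = (7 + 2)² = 9² = 81)
(M(-2)*m(-4))*u = -2*(-5)*81 = 10*81 = 810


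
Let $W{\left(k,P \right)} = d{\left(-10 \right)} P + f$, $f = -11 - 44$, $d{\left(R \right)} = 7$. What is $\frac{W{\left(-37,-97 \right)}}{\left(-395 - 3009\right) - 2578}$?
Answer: $\frac{367}{2991} \approx 0.1227$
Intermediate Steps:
$f = -55$ ($f = -11 - 44 = -55$)
$W{\left(k,P \right)} = -55 + 7 P$ ($W{\left(k,P \right)} = 7 P - 55 = -55 + 7 P$)
$\frac{W{\left(-37,-97 \right)}}{\left(-395 - 3009\right) - 2578} = \frac{-55 + 7 \left(-97\right)}{\left(-395 - 3009\right) - 2578} = \frac{-55 - 679}{-3404 - 2578} = - \frac{734}{-5982} = \left(-734\right) \left(- \frac{1}{5982}\right) = \frac{367}{2991}$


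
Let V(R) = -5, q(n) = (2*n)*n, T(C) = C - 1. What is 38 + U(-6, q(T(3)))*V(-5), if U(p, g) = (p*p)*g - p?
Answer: -1432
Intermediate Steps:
T(C) = -1 + C
q(n) = 2*n²
U(p, g) = -p + g*p² (U(p, g) = p²*g - p = g*p² - p = -p + g*p²)
38 + U(-6, q(T(3)))*V(-5) = 38 - 6*(-1 + (2*(-1 + 3)²)*(-6))*(-5) = 38 - 6*(-1 + (2*2²)*(-6))*(-5) = 38 - 6*(-1 + (2*4)*(-6))*(-5) = 38 - 6*(-1 + 8*(-6))*(-5) = 38 - 6*(-1 - 48)*(-5) = 38 - 6*(-49)*(-5) = 38 + 294*(-5) = 38 - 1470 = -1432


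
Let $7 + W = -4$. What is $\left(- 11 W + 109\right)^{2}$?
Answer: $52900$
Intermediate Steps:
$W = -11$ ($W = -7 - 4 = -11$)
$\left(- 11 W + 109\right)^{2} = \left(\left(-11\right) \left(-11\right) + 109\right)^{2} = \left(121 + 109\right)^{2} = 230^{2} = 52900$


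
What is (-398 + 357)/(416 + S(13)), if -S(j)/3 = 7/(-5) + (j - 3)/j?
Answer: -2665/27163 ≈ -0.098111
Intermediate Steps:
S(j) = 21/5 - 3*(-3 + j)/j (S(j) = -3*(7/(-5) + (j - 3)/j) = -3*(7*(-⅕) + (-3 + j)/j) = -3*(-7/5 + (-3 + j)/j) = 21/5 - 3*(-3 + j)/j)
(-398 + 357)/(416 + S(13)) = (-398 + 357)/(416 + (6/5 + 9/13)) = -41/(416 + (6/5 + 9*(1/13))) = -41/(416 + (6/5 + 9/13)) = -41/(416 + 123/65) = -41/27163/65 = -41*65/27163 = -2665/27163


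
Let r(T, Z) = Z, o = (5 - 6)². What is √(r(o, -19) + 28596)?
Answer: 41*√17 ≈ 169.05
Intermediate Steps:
o = 1 (o = (-1)² = 1)
√(r(o, -19) + 28596) = √(-19 + 28596) = √28577 = 41*√17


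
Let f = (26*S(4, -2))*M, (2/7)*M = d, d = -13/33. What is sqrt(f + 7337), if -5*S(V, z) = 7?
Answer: sqrt(201116190)/165 ≈ 85.949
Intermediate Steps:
d = -13/33 (d = -13*1/33 = -13/33 ≈ -0.39394)
S(V, z) = -7/5 (S(V, z) = -1/5*7 = -7/5)
M = -91/66 (M = (7/2)*(-13/33) = -91/66 ≈ -1.3788)
f = 8281/165 (f = (26*(-7/5))*(-91/66) = -182/5*(-91/66) = 8281/165 ≈ 50.188)
sqrt(f + 7337) = sqrt(8281/165 + 7337) = sqrt(1218886/165) = sqrt(201116190)/165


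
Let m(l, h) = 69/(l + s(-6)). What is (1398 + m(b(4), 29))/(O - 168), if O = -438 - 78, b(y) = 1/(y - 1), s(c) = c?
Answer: -7853/3876 ≈ -2.0261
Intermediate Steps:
b(y) = 1/(-1 + y)
O = -516
m(l, h) = 69/(-6 + l) (m(l, h) = 69/(l - 6) = 69/(-6 + l))
(1398 + m(b(4), 29))/(O - 168) = (1398 + 69/(-6 + 1/(-1 + 4)))/(-516 - 168) = (1398 + 69/(-6 + 1/3))/(-684) = (1398 + 69/(-6 + ⅓))*(-1/684) = (1398 + 69/(-17/3))*(-1/684) = (1398 + 69*(-3/17))*(-1/684) = (1398 - 207/17)*(-1/684) = (23559/17)*(-1/684) = -7853/3876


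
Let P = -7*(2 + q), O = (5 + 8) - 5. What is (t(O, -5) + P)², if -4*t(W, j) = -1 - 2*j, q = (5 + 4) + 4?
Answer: 184041/16 ≈ 11503.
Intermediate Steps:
O = 8 (O = 13 - 5 = 8)
q = 13 (q = 9 + 4 = 13)
P = -105 (P = -7*(2 + 13) = -7*15 = -105)
t(W, j) = ¼ + j/2 (t(W, j) = -(-1 - 2*j)/4 = ¼ + j/2)
(t(O, -5) + P)² = ((¼ + (½)*(-5)) - 105)² = ((¼ - 5/2) - 105)² = (-9/4 - 105)² = (-429/4)² = 184041/16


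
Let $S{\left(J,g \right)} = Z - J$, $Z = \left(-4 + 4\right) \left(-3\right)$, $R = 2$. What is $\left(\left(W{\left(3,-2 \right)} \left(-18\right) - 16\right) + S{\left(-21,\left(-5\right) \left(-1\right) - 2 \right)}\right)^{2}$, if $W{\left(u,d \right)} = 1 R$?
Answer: $961$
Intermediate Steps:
$W{\left(u,d \right)} = 2$ ($W{\left(u,d \right)} = 1 \cdot 2 = 2$)
$Z = 0$ ($Z = 0 \left(-3\right) = 0$)
$S{\left(J,g \right)} = - J$ ($S{\left(J,g \right)} = 0 - J = - J$)
$\left(\left(W{\left(3,-2 \right)} \left(-18\right) - 16\right) + S{\left(-21,\left(-5\right) \left(-1\right) - 2 \right)}\right)^{2} = \left(\left(2 \left(-18\right) - 16\right) - -21\right)^{2} = \left(\left(-36 - 16\right) + 21\right)^{2} = \left(-52 + 21\right)^{2} = \left(-31\right)^{2} = 961$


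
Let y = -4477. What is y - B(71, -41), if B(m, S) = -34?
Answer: -4443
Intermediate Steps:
y - B(71, -41) = -4477 - 1*(-34) = -4477 + 34 = -4443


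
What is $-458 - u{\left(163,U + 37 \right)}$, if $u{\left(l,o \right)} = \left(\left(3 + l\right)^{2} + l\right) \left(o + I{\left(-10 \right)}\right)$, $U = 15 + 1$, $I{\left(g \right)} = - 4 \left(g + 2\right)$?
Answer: $-2356573$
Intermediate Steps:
$I{\left(g \right)} = -8 - 4 g$ ($I{\left(g \right)} = - 4 \left(2 + g\right) = -8 - 4 g$)
$U = 16$
$u{\left(l,o \right)} = \left(32 + o\right) \left(l + \left(3 + l\right)^{2}\right)$ ($u{\left(l,o \right)} = \left(\left(3 + l\right)^{2} + l\right) \left(o - -32\right) = \left(l + \left(3 + l\right)^{2}\right) \left(o + \left(-8 + 40\right)\right) = \left(l + \left(3 + l\right)^{2}\right) \left(o + 32\right) = \left(l + \left(3 + l\right)^{2}\right) \left(32 + o\right) = \left(32 + o\right) \left(l + \left(3 + l\right)^{2}\right)$)
$-458 - u{\left(163,U + 37 \right)} = -458 - \left(32 \cdot 163 + 32 \left(3 + 163\right)^{2} + 163 \left(16 + 37\right) + \left(16 + 37\right) \left(3 + 163\right)^{2}\right) = -458 - \left(5216 + 32 \cdot 166^{2} + 163 \cdot 53 + 53 \cdot 166^{2}\right) = -458 - \left(5216 + 32 \cdot 27556 + 8639 + 53 \cdot 27556\right) = -458 - \left(5216 + 881792 + 8639 + 1460468\right) = -458 - 2356115 = -2356573$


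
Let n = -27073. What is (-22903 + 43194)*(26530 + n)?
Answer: -11018013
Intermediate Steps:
(-22903 + 43194)*(26530 + n) = (-22903 + 43194)*(26530 - 27073) = 20291*(-543) = -11018013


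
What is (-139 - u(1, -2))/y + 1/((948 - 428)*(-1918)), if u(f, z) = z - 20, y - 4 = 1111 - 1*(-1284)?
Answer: -116693519/2392666640 ≈ -0.048771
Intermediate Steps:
y = 2399 (y = 4 + (1111 - 1*(-1284)) = 4 + (1111 + 1284) = 4 + 2395 = 2399)
u(f, z) = -20 + z
(-139 - u(1, -2))/y + 1/((948 - 428)*(-1918)) = (-139 - (-20 - 2))/2399 + 1/((948 - 428)*(-1918)) = (-139 - 1*(-22))*(1/2399) - 1/1918/520 = (-139 + 22)*(1/2399) + (1/520)*(-1/1918) = -117*1/2399 - 1/997360 = -117/2399 - 1/997360 = -116693519/2392666640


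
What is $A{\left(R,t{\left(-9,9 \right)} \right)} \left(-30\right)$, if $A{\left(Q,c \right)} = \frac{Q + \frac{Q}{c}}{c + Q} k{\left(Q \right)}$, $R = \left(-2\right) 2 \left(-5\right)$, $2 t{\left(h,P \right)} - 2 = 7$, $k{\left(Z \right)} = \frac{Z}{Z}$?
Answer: $- \frac{4400}{147} \approx -29.932$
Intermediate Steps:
$k{\left(Z \right)} = 1$
$t{\left(h,P \right)} = \frac{9}{2}$ ($t{\left(h,P \right)} = 1 + \frac{1}{2} \cdot 7 = 1 + \frac{7}{2} = \frac{9}{2}$)
$R = 20$ ($R = \left(-4\right) \left(-5\right) = 20$)
$A{\left(Q,c \right)} = \frac{Q + \frac{Q}{c}}{Q + c}$ ($A{\left(Q,c \right)} = \frac{Q + \frac{Q}{c}}{c + Q} 1 = \frac{Q + \frac{Q}{c}}{Q + c} 1 = \frac{Q + \frac{Q}{c}}{Q + c}$)
$A{\left(R,t{\left(-9,9 \right)} \right)} \left(-30\right) = \frac{20 \left(1 + \frac{9}{2}\right)}{\frac{9}{2} \left(20 + \frac{9}{2}\right)} \left(-30\right) = 20 \cdot \frac{2}{9} \frac{1}{\frac{49}{2}} \cdot \frac{11}{2} \left(-30\right) = 20 \cdot \frac{2}{9} \cdot \frac{2}{49} \cdot \frac{11}{2} \left(-30\right) = \frac{440}{441} \left(-30\right) = - \frac{4400}{147}$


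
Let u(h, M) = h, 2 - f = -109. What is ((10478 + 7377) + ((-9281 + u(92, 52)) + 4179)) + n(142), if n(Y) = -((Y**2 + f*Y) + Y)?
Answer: -23223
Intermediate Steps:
f = 111 (f = 2 - 1*(-109) = 2 + 109 = 111)
n(Y) = -Y**2 - 112*Y (n(Y) = -((Y**2 + 111*Y) + Y) = -(Y**2 + 112*Y) = -Y**2 - 112*Y)
((10478 + 7377) + ((-9281 + u(92, 52)) + 4179)) + n(142) = ((10478 + 7377) + ((-9281 + 92) + 4179)) - 1*142*(112 + 142) = (17855 + (-9189 + 4179)) - 1*142*254 = (17855 - 5010) - 36068 = 12845 - 36068 = -23223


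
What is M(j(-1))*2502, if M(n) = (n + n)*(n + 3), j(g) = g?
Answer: -10008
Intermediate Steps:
M(n) = 2*n*(3 + n) (M(n) = (2*n)*(3 + n) = 2*n*(3 + n))
M(j(-1))*2502 = (2*(-1)*(3 - 1))*2502 = (2*(-1)*2)*2502 = -4*2502 = -10008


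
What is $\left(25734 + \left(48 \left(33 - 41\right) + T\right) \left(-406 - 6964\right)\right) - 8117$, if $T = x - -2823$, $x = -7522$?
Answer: $37479327$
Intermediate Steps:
$T = -4699$ ($T = -7522 - -2823 = -7522 + 2823 = -4699$)
$\left(25734 + \left(48 \left(33 - 41\right) + T\right) \left(-406 - 6964\right)\right) - 8117 = \left(25734 + \left(48 \left(33 - 41\right) - 4699\right) \left(-406 - 6964\right)\right) - 8117 = \left(25734 + \left(48 \left(-8\right) - 4699\right) \left(-7370\right)\right) - 8117 = \left(25734 + \left(-384 - 4699\right) \left(-7370\right)\right) - 8117 = \left(25734 - -37461710\right) - 8117 = \left(25734 + 37461710\right) - 8117 = 37487444 - 8117 = 37479327$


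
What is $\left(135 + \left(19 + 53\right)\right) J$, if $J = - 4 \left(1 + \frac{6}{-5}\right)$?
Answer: $\frac{828}{5} \approx 165.6$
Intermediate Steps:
$J = \frac{4}{5}$ ($J = - 4 \left(1 + 6 \left(- \frac{1}{5}\right)\right) = - 4 \left(1 - \frac{6}{5}\right) = \left(-4\right) \left(- \frac{1}{5}\right) = \frac{4}{5} \approx 0.8$)
$\left(135 + \left(19 + 53\right)\right) J = \left(135 + \left(19 + 53\right)\right) \frac{4}{5} = \left(135 + 72\right) \frac{4}{5} = 207 \cdot \frac{4}{5} = \frac{828}{5}$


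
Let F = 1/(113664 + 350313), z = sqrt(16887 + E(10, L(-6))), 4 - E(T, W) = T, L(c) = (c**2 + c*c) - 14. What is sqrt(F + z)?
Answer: sqrt(51553 + 23919406281*sqrt(16881))/154659 ≈ 11.399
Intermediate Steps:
L(c) = -14 + 2*c**2 (L(c) = (c**2 + c**2) - 14 = 2*c**2 - 14 = -14 + 2*c**2)
E(T, W) = 4 - T
z = sqrt(16881) (z = sqrt(16887 + (4 - 1*10)) = sqrt(16887 + (4 - 10)) = sqrt(16887 - 6) = sqrt(16881) ≈ 129.93)
F = 1/463977 ≈ 2.1553e-6
sqrt(F + z) = sqrt(1/463977 + sqrt(16881))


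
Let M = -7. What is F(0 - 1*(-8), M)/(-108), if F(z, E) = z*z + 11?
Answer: -25/36 ≈ -0.69444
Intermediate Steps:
F(z, E) = 11 + z**2 (F(z, E) = z**2 + 11 = 11 + z**2)
F(0 - 1*(-8), M)/(-108) = (11 + (0 - 1*(-8))**2)/(-108) = -(11 + (0 + 8)**2)/108 = -(11 + 8**2)/108 = -(11 + 64)/108 = -1/108*75 = -25/36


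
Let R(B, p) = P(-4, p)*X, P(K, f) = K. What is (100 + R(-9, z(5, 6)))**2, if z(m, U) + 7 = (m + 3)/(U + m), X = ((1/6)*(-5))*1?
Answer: 96100/9 ≈ 10678.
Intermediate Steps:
X = -5/6 (X = ((1*(1/6))*(-5))*1 = ((1/6)*(-5))*1 = -5/6*1 = -5/6 ≈ -0.83333)
z(m, U) = -7 + (3 + m)/(U + m) (z(m, U) = -7 + (m + 3)/(U + m) = -7 + (3 + m)/(U + m))
R(B, p) = 10/3 (R(B, p) = -4*(-5/6) = 10/3)
(100 + R(-9, z(5, 6)))**2 = (100 + 10/3)**2 = (310/3)**2 = 96100/9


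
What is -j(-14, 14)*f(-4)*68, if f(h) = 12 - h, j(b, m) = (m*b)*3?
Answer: 639744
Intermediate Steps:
j(b, m) = 3*b*m (j(b, m) = (b*m)*3 = 3*b*m)
-j(-14, 14)*f(-4)*68 = -(3*(-14)*14)*(12 - 1*(-4))*68 = -(-588*(12 + 4))*68 = -(-588*16)*68 = -(-9408)*68 = -1*(-639744) = 639744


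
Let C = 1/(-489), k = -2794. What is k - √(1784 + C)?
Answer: -2794 - 5*√17063655/489 ≈ -2836.2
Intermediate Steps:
C = -1/489 ≈ -0.0020450
k - √(1784 + C) = -2794 - √(1784 - 1/489) = -2794 - √(872375/489) = -2794 - 5*√17063655/489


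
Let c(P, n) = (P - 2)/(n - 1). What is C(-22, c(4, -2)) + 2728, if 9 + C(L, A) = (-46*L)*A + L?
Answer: 6067/3 ≈ 2022.3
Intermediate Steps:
c(P, n) = (-2 + P)/(-1 + n)
C(L, A) = -9 + L - 46*A*L (C(L, A) = -9 + ((-46*L)*A + L) = -9 + (-46*A*L + L) = -9 + (L - 46*A*L) = -9 + L - 46*A*L)
C(-22, c(4, -2)) + 2728 = (-9 - 22 - 46*(-2 + 4)/(-1 - 2)*(-22)) + 2728 = (-9 - 22 - 46*2/(-3)*(-22)) + 2728 = (-9 - 22 - 46*(-⅓*2)*(-22)) + 2728 = (-9 - 22 - 46*(-⅔)*(-22)) + 2728 = (-9 - 22 - 2024/3) + 2728 = -2117/3 + 2728 = 6067/3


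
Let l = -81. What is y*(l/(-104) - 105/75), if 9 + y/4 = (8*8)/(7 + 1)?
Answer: 323/130 ≈ 2.4846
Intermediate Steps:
y = -4 (y = -36 + 4*((8*8)/(7 + 1)) = -36 + 4*(64/8) = -36 + 4*(64*(⅛)) = -36 + 4*8 = -36 + 32 = -4)
y*(l/(-104) - 105/75) = -4*(-81/(-104) - 105/75) = -4*(-81*(-1/104) - 105*1/75) = -4*(81/104 - 7/5) = -4*(-323/520) = 323/130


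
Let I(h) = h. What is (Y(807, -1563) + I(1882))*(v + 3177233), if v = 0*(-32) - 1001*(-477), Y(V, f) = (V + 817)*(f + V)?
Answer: -4480170110020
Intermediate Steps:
Y(V, f) = (817 + V)*(V + f)
v = 477477 (v = 0 + 477477 = 477477)
(Y(807, -1563) + I(1882))*(v + 3177233) = ((807² + 817*807 + 817*(-1563) + 807*(-1563)) + 1882)*(477477 + 3177233) = ((651249 + 659319 - 1276971 - 1261341) + 1882)*3654710 = (-1227744 + 1882)*3654710 = -1225862*3654710 = -4480170110020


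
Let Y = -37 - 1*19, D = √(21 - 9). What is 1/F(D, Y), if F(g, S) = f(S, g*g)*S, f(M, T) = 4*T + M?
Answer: 1/448 ≈ 0.0022321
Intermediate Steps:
f(M, T) = M + 4*T
D = 2*√3 (D = √12 = 2*√3 ≈ 3.4641)
Y = -56 (Y = -37 - 19 = -56)
F(g, S) = S*(S + 4*g²) (F(g, S) = (S + 4*(g*g))*S = (S + 4*g²)*S = S*(S + 4*g²))
1/F(D, Y) = 1/(-56*(-56 + 4*(2*√3)²)) = 1/(-56*(-56 + 4*12)) = 1/(-56*(-56 + 48)) = 1/(-56*(-8)) = 1/448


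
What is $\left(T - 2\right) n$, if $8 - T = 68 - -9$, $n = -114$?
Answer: $8094$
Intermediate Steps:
$T = -69$ ($T = 8 - \left(68 - -9\right) = 8 - \left(68 + \left(-6 + 15\right)\right) = 8 - \left(68 + 9\right) = 8 - 77 = -69$)
$\left(T - 2\right) n = \left(-69 - 2\right) \left(-114\right) = \left(-71\right) \left(-114\right) = 8094$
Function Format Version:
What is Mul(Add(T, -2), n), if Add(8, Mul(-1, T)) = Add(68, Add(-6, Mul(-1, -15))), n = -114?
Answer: 8094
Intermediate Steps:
T = -69 (T = Add(8, Mul(-1, Add(68, Add(-6, Mul(-1, -15))))) = Add(8, Mul(-1, Add(68, Add(-6, 15)))) = Add(8, Mul(-1, Add(68, 9))) = Add(8, Mul(-1, 77)) = Add(8, -77) = -69)
Mul(Add(T, -2), n) = Mul(Add(-69, -2), -114) = Mul(-71, -114) = 8094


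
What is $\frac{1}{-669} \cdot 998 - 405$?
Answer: $- \frac{271943}{669} \approx -406.49$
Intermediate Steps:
$\frac{1}{-669} \cdot 998 - 405 = \left(- \frac{1}{669}\right) 998 - 405 = - \frac{998}{669} - 405 = - \frac{271943}{669}$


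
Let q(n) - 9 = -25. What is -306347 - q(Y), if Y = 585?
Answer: -306331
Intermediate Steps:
q(n) = -16 (q(n) = 9 - 25 = -16)
-306347 - q(Y) = -306347 - 1*(-16) = -306347 + 16 = -306331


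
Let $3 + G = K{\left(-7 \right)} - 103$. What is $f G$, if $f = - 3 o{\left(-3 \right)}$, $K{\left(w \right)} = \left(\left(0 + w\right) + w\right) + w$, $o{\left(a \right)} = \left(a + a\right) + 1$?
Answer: $-1905$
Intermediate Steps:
$o{\left(a \right)} = 1 + 2 a$ ($o{\left(a \right)} = 2 a + 1 = 1 + 2 a$)
$K{\left(w \right)} = 3 w$ ($K{\left(w \right)} = \left(w + w\right) + w = 2 w + w = 3 w$)
$f = 15$ ($f = - 3 \left(1 + 2 \left(-3\right)\right) = - 3 \left(1 - 6\right) = \left(-3\right) \left(-5\right) = 15$)
$G = -127$ ($G = -3 + \left(3 \left(-7\right) - 103\right) = -3 - 124 = -127$)
$f G = 15 \left(-127\right) = -1905$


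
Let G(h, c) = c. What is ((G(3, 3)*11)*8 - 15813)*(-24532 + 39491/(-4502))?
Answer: 1717893247695/4502 ≈ 3.8158e+8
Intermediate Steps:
((G(3, 3)*11)*8 - 15813)*(-24532 + 39491/(-4502)) = ((3*11)*8 - 15813)*(-24532 + 39491/(-4502)) = (33*8 - 15813)*(-24532 + 39491*(-1/4502)) = (264 - 15813)*(-24532 - 39491/4502) = -15549*(-110482555/4502) = 1717893247695/4502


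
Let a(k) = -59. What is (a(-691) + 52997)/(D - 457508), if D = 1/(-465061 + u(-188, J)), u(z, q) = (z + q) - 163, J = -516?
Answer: -8221765488/71055262475 ≈ -0.11571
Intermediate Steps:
u(z, q) = -163 + q + z (u(z, q) = (q + z) - 163 = -163 + q + z)
D = -1/465928 (D = 1/(-465061 + (-163 - 516 - 188)) = 1/(-465061 - 867) = 1/(-465928) = -1/465928 ≈ -2.1463e-6)
(a(-691) + 52997)/(D - 457508) = (-59 + 52997)/(-1/465928 - 457508) = 52938/(-213165787425/465928) = 52938*(-465928/213165787425) = -8221765488/71055262475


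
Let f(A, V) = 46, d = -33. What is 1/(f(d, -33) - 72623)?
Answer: -1/72577 ≈ -1.3778e-5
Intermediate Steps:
1/(f(d, -33) - 72623) = 1/(46 - 72623) = 1/(-72577) = -1/72577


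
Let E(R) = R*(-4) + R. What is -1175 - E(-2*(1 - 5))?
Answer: -1151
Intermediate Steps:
E(R) = -3*R (E(R) = -4*R + R = -3*R)
-1175 - E(-2*(1 - 5)) = -1175 - (-3)*(-2*(1 - 5)) = -1175 - (-3)*(-2*(-4)) = -1175 - (-3)*8 = -1175 - 1*(-24) = -1175 + 24 = -1151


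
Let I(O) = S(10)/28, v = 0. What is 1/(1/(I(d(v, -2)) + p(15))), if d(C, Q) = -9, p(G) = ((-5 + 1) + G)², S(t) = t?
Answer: 1699/14 ≈ 121.36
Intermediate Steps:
p(G) = (-4 + G)²
I(O) = 5/14 (I(O) = 10/28 = 10*(1/28) = 5/14)
1/(1/(I(d(v, -2)) + p(15))) = 1/(1/(5/14 + (-4 + 15)²)) = 1/(1/(5/14 + 11²)) = 1/(1/(5/14 + 121)) = 1/(1/(1699/14)) = 1/(14/1699) = 1699/14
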